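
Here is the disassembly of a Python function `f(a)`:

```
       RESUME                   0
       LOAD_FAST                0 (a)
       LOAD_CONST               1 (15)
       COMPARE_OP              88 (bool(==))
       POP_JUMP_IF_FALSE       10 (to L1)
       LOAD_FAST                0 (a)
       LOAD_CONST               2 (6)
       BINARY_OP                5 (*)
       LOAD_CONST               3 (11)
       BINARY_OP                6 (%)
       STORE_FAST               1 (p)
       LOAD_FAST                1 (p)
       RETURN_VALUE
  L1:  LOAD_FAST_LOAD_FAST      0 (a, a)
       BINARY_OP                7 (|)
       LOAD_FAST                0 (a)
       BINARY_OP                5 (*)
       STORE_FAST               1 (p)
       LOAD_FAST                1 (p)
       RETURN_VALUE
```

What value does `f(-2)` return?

4

LOAD_FAST a → push -2. Stack: [-2]
LOAD_CONST → push 15. Stack: [-2, 15]
COMPARE_OP bool(==) → -2 vs 15 = False. Stack: [False]
POP_JUMP_IF_FALSE → pop False; jump. Stack: []
LOAD_FAST_LOAD_FAST a,a → push -2,-2. Stack: [-2, -2]
BINARY_OP | → -2 | -2 = -2. Stack: [-2]
LOAD_FAST a → push -2. Stack: [-2, -2]
BINARY_OP * → -2 * -2 = 4. Stack: [4]
STORE_FAST p → p=4. Stack: []
LOAD_FAST p → push 4. Stack: [4]
RETURN_VALUE → return 4.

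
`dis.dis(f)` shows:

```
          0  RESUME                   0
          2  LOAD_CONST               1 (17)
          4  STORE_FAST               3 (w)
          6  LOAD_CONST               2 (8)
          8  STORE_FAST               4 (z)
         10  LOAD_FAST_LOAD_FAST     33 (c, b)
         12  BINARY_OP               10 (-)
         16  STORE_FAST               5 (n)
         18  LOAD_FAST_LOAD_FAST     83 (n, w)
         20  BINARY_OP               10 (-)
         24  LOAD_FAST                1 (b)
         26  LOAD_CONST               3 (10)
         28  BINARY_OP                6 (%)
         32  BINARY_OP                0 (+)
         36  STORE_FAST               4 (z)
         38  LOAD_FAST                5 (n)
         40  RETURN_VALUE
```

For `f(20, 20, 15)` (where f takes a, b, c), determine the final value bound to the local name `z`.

-22

LOAD_CONST → push 17. Stack: [17]
STORE_FAST w → w=17. Stack: []
LOAD_CONST → push 8. Stack: [8]
STORE_FAST z → z=8. Stack: []
LOAD_FAST_LOAD_FAST c,b → push 15,20. Stack: [15, 20]
BINARY_OP - → 15 - 20 = -5. Stack: [-5]
STORE_FAST n → n=-5. Stack: []
LOAD_FAST_LOAD_FAST n,w → push -5,17. Stack: [-5, 17]
BINARY_OP - → -5 - 17 = -22. Stack: [-22]
LOAD_FAST b → push 20. Stack: [-22, 20]
LOAD_CONST → push 10. Stack: [-22, 20, 10]
BINARY_OP % → 20 % 10 = 0. Stack: [-22, 0]
BINARY_OP + → -22 + 0 = -22. Stack: [-22]
STORE_FAST z → z=-22. Stack: []
LOAD_FAST n → push -5. Stack: [-5]
RETURN_VALUE → return -5.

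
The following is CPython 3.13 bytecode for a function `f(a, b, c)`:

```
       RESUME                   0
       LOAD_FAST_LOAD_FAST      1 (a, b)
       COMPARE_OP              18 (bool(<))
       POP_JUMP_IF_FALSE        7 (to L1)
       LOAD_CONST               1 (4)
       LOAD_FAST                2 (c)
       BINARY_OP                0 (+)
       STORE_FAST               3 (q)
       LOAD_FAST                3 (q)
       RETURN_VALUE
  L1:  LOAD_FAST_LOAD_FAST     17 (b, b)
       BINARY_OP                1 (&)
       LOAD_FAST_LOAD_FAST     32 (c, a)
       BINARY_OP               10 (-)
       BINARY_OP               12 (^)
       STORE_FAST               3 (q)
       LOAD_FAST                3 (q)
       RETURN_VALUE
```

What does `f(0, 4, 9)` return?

LOAD_FAST_LOAD_FAST a,b → push 0,4. Stack: [0, 4]
COMPARE_OP bool(<) → 0 vs 4 = True. Stack: [True]
POP_JUMP_IF_FALSE → pop True; no jump. Stack: []
LOAD_CONST → push 4. Stack: [4]
LOAD_FAST c → push 9. Stack: [4, 9]
BINARY_OP + → 4 + 9 = 13. Stack: [13]
STORE_FAST q → q=13. Stack: []
LOAD_FAST q → push 13. Stack: [13]
RETURN_VALUE → return 13.

13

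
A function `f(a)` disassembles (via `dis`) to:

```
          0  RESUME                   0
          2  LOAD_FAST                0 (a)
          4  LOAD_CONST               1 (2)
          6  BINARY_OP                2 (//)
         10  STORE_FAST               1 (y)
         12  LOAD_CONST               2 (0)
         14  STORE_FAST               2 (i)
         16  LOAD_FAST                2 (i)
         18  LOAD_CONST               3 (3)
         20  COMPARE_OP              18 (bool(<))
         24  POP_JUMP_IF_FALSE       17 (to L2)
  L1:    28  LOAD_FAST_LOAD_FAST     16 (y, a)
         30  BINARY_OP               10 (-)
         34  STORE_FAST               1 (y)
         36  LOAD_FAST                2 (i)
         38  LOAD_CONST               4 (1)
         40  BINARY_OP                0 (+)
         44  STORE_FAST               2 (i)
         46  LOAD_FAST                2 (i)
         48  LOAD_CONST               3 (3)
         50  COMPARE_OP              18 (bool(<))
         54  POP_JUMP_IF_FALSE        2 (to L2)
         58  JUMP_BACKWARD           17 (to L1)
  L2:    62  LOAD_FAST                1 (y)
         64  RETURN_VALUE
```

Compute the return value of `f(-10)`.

25

LOAD_FAST a → push -10. Stack: [-10]
LOAD_CONST → push 2. Stack: [-10, 2]
BINARY_OP // → -10 // 2 = -5. Stack: [-5]
STORE_FAST y → y=-5. Stack: []
LOAD_CONST → push 0. Stack: [0]
STORE_FAST i → i=0. Stack: []
LOAD_FAST i → push 0. Stack: [0]
LOAD_CONST → push 3. Stack: [0, 3]
COMPARE_OP bool(<) → 0 vs 3 = True. Stack: [True]
POP_JUMP_IF_FALSE → pop True; no jump. Stack: []
LOAD_FAST_LOAD_FAST y,a → push -5,-10. Stack: [-5, -10]
BINARY_OP - → -5 - -10 = 5. Stack: [5]
STORE_FAST y → y=5. Stack: []
LOAD_FAST i → push 0. Stack: [0]
LOAD_CONST → push 1. Stack: [0, 1]
BINARY_OP + → 0 + 1 = 1. Stack: [1]
STORE_FAST i → i=1. Stack: []
LOAD_FAST i → push 1. Stack: [1]
LOAD_CONST → push 3. Stack: [1, 3]
COMPARE_OP bool(<) → 1 vs 3 = True. Stack: [True]
POP_JUMP_IF_FALSE → pop True; no jump. Stack: []
LOAD_FAST_LOAD_FAST y,a → push 5,-10. Stack: [5, -10]
BINARY_OP - → 5 - -10 = 15. Stack: [15]
STORE_FAST y → y=15. Stack: []
LOAD_FAST i → push 1. Stack: [1]
LOAD_CONST → push 1. Stack: [1, 1]
BINARY_OP + → 1 + 1 = 2. Stack: [2]
STORE_FAST i → i=2. Stack: []
LOAD_FAST i → push 2. Stack: [2]
LOAD_CONST → push 3. Stack: [2, 3]
COMPARE_OP bool(<) → 2 vs 3 = True. Stack: [True]
POP_JUMP_IF_FALSE → pop True; no jump. Stack: []
LOAD_FAST_LOAD_FAST y,a → push 15,-10. Stack: [15, -10]
BINARY_OP - → 15 - -10 = 25. Stack: [25]
STORE_FAST y → y=25. Stack: []
LOAD_FAST i → push 2. Stack: [2]
LOAD_CONST → push 1. Stack: [2, 1]
BINARY_OP + → 2 + 1 = 3. Stack: [3]
STORE_FAST i → i=3. Stack: []
LOAD_FAST i → push 3. Stack: [3]
LOAD_CONST → push 3. Stack: [3, 3]
COMPARE_OP bool(<) → 3 vs 3 = False. Stack: [False]
POP_JUMP_IF_FALSE → pop False; jump. Stack: []
LOAD_FAST y → push 25. Stack: [25]
RETURN_VALUE → return 25.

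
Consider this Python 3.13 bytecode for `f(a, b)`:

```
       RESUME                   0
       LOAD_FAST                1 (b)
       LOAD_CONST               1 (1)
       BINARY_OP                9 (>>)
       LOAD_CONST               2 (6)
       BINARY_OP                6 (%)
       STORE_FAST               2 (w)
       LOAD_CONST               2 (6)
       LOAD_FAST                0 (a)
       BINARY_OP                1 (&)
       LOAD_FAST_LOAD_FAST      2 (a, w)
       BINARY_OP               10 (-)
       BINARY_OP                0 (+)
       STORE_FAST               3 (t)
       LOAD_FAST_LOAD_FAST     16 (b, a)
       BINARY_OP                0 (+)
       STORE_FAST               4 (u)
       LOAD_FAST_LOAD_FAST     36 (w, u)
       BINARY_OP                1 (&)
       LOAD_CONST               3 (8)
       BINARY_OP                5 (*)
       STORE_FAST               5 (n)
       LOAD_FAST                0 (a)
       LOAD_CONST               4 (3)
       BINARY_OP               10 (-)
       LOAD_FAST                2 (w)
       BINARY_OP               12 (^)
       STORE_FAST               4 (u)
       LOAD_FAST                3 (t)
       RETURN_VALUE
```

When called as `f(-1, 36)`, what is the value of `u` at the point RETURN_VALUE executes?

LOAD_FAST b → push 36. Stack: [36]
LOAD_CONST → push 1. Stack: [36, 1]
BINARY_OP >> → 36 >> 1 = 18. Stack: [18]
LOAD_CONST → push 6. Stack: [18, 6]
BINARY_OP % → 18 % 6 = 0. Stack: [0]
STORE_FAST w → w=0. Stack: []
LOAD_CONST → push 6. Stack: [6]
LOAD_FAST a → push -1. Stack: [6, -1]
BINARY_OP & → 6 & -1 = 6. Stack: [6]
LOAD_FAST_LOAD_FAST a,w → push -1,0. Stack: [6, -1, 0]
BINARY_OP - → -1 - 0 = -1. Stack: [6, -1]
BINARY_OP + → 6 + -1 = 5. Stack: [5]
STORE_FAST t → t=5. Stack: []
LOAD_FAST_LOAD_FAST b,a → push 36,-1. Stack: [36, -1]
BINARY_OP + → 36 + -1 = 35. Stack: [35]
STORE_FAST u → u=35. Stack: []
LOAD_FAST_LOAD_FAST w,u → push 0,35. Stack: [0, 35]
BINARY_OP & → 0 & 35 = 0. Stack: [0]
LOAD_CONST → push 8. Stack: [0, 8]
BINARY_OP * → 0 * 8 = 0. Stack: [0]
STORE_FAST n → n=0. Stack: []
LOAD_FAST a → push -1. Stack: [-1]
LOAD_CONST → push 3. Stack: [-1, 3]
BINARY_OP - → -1 - 3 = -4. Stack: [-4]
LOAD_FAST w → push 0. Stack: [-4, 0]
BINARY_OP ^ → -4 ^ 0 = -4. Stack: [-4]
STORE_FAST u → u=-4. Stack: []
LOAD_FAST t → push 5. Stack: [5]
RETURN_VALUE → return 5.

-4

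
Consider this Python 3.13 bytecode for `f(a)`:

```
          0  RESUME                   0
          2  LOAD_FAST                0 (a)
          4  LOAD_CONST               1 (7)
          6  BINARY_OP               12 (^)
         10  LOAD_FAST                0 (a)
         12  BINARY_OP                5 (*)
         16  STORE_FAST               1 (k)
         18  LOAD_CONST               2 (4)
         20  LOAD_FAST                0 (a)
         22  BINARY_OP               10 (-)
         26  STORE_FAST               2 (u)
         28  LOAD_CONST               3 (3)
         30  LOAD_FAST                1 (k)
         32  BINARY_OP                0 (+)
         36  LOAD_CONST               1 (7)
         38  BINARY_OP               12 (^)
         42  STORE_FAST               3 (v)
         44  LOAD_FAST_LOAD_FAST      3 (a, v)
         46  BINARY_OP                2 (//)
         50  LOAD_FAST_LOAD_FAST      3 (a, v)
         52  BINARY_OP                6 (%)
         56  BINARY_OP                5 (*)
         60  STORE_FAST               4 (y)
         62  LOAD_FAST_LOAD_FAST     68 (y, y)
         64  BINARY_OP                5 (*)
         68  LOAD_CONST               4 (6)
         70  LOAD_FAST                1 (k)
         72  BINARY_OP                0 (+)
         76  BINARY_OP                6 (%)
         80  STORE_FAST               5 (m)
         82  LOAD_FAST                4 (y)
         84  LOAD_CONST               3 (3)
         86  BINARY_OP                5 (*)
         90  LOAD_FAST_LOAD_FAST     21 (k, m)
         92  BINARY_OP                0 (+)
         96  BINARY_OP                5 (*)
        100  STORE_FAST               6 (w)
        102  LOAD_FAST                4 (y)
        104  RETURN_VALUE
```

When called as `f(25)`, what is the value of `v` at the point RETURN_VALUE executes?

758

LOAD_FAST a → push 25. Stack: [25]
LOAD_CONST → push 7. Stack: [25, 7]
BINARY_OP ^ → 25 ^ 7 = 30. Stack: [30]
LOAD_FAST a → push 25. Stack: [30, 25]
BINARY_OP * → 30 * 25 = 750. Stack: [750]
STORE_FAST k → k=750. Stack: []
LOAD_CONST → push 4. Stack: [4]
LOAD_FAST a → push 25. Stack: [4, 25]
BINARY_OP - → 4 - 25 = -21. Stack: [-21]
STORE_FAST u → u=-21. Stack: []
LOAD_CONST → push 3. Stack: [3]
LOAD_FAST k → push 750. Stack: [3, 750]
BINARY_OP + → 3 + 750 = 753. Stack: [753]
LOAD_CONST → push 7. Stack: [753, 7]
BINARY_OP ^ → 753 ^ 7 = 758. Stack: [758]
STORE_FAST v → v=758. Stack: []
LOAD_FAST_LOAD_FAST a,v → push 25,758. Stack: [25, 758]
BINARY_OP // → 25 // 758 = 0. Stack: [0]
LOAD_FAST_LOAD_FAST a,v → push 25,758. Stack: [0, 25, 758]
BINARY_OP % → 25 % 758 = 25. Stack: [0, 25]
BINARY_OP * → 0 * 25 = 0. Stack: [0]
STORE_FAST y → y=0. Stack: []
LOAD_FAST_LOAD_FAST y,y → push 0,0. Stack: [0, 0]
BINARY_OP * → 0 * 0 = 0. Stack: [0]
LOAD_CONST → push 6. Stack: [0, 6]
LOAD_FAST k → push 750. Stack: [0, 6, 750]
BINARY_OP + → 6 + 750 = 756. Stack: [0, 756]
BINARY_OP % → 0 % 756 = 0. Stack: [0]
STORE_FAST m → m=0. Stack: []
LOAD_FAST y → push 0. Stack: [0]
LOAD_CONST → push 3. Stack: [0, 3]
BINARY_OP * → 0 * 3 = 0. Stack: [0]
LOAD_FAST_LOAD_FAST k,m → push 750,0. Stack: [0, 750, 0]
BINARY_OP + → 750 + 0 = 750. Stack: [0, 750]
BINARY_OP * → 0 * 750 = 0. Stack: [0]
STORE_FAST w → w=0. Stack: []
LOAD_FAST y → push 0. Stack: [0]
RETURN_VALUE → return 0.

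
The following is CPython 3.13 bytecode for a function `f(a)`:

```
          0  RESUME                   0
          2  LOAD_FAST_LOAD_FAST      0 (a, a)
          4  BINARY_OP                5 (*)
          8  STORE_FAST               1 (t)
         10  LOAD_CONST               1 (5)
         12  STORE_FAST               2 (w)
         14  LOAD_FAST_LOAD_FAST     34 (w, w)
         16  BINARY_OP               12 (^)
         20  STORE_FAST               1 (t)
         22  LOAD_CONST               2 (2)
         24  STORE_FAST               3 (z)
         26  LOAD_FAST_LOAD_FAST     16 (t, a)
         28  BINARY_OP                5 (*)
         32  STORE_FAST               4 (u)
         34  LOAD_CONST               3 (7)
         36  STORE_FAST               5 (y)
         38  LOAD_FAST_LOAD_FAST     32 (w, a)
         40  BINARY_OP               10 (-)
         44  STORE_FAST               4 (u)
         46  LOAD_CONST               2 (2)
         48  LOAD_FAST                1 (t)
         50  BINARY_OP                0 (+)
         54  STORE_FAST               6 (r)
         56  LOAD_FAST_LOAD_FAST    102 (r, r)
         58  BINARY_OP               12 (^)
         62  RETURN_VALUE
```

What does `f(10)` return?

LOAD_FAST_LOAD_FAST a,a → push 10,10. Stack: [10, 10]
BINARY_OP * → 10 * 10 = 100. Stack: [100]
STORE_FAST t → t=100. Stack: []
LOAD_CONST → push 5. Stack: [5]
STORE_FAST w → w=5. Stack: []
LOAD_FAST_LOAD_FAST w,w → push 5,5. Stack: [5, 5]
BINARY_OP ^ → 5 ^ 5 = 0. Stack: [0]
STORE_FAST t → t=0. Stack: []
LOAD_CONST → push 2. Stack: [2]
STORE_FAST z → z=2. Stack: []
LOAD_FAST_LOAD_FAST t,a → push 0,10. Stack: [0, 10]
BINARY_OP * → 0 * 10 = 0. Stack: [0]
STORE_FAST u → u=0. Stack: []
LOAD_CONST → push 7. Stack: [7]
STORE_FAST y → y=7. Stack: []
LOAD_FAST_LOAD_FAST w,a → push 5,10. Stack: [5, 10]
BINARY_OP - → 5 - 10 = -5. Stack: [-5]
STORE_FAST u → u=-5. Stack: []
LOAD_CONST → push 2. Stack: [2]
LOAD_FAST t → push 0. Stack: [2, 0]
BINARY_OP + → 2 + 0 = 2. Stack: [2]
STORE_FAST r → r=2. Stack: []
LOAD_FAST_LOAD_FAST r,r → push 2,2. Stack: [2, 2]
BINARY_OP ^ → 2 ^ 2 = 0. Stack: [0]
RETURN_VALUE → return 0.

0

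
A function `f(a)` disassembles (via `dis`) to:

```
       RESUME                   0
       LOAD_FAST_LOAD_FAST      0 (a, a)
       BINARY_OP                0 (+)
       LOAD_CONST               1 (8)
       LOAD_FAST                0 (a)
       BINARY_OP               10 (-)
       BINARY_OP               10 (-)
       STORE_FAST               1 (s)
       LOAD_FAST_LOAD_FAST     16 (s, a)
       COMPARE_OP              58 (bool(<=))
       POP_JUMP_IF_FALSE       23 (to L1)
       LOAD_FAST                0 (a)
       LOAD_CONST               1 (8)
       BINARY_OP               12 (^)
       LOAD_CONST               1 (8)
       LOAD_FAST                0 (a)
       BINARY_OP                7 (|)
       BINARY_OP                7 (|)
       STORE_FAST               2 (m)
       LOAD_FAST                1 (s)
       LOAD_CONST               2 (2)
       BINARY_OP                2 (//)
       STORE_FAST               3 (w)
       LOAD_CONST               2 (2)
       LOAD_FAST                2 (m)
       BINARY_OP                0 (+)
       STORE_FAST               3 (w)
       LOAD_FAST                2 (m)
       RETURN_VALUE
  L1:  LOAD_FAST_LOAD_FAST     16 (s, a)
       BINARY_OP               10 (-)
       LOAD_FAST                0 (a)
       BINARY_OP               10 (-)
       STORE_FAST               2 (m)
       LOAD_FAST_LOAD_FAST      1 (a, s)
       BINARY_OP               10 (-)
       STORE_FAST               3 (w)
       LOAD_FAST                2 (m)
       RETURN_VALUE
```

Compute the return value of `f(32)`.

24

LOAD_FAST_LOAD_FAST a,a → push 32,32. Stack: [32, 32]
BINARY_OP + → 32 + 32 = 64. Stack: [64]
LOAD_CONST → push 8. Stack: [64, 8]
LOAD_FAST a → push 32. Stack: [64, 8, 32]
BINARY_OP - → 8 - 32 = -24. Stack: [64, -24]
BINARY_OP - → 64 - -24 = 88. Stack: [88]
STORE_FAST s → s=88. Stack: []
LOAD_FAST_LOAD_FAST s,a → push 88,32. Stack: [88, 32]
COMPARE_OP bool(<=) → 88 vs 32 = False. Stack: [False]
POP_JUMP_IF_FALSE → pop False; jump. Stack: []
LOAD_FAST_LOAD_FAST s,a → push 88,32. Stack: [88, 32]
BINARY_OP - → 88 - 32 = 56. Stack: [56]
LOAD_FAST a → push 32. Stack: [56, 32]
BINARY_OP - → 56 - 32 = 24. Stack: [24]
STORE_FAST m → m=24. Stack: []
LOAD_FAST_LOAD_FAST a,s → push 32,88. Stack: [32, 88]
BINARY_OP - → 32 - 88 = -56. Stack: [-56]
STORE_FAST w → w=-56. Stack: []
LOAD_FAST m → push 24. Stack: [24]
RETURN_VALUE → return 24.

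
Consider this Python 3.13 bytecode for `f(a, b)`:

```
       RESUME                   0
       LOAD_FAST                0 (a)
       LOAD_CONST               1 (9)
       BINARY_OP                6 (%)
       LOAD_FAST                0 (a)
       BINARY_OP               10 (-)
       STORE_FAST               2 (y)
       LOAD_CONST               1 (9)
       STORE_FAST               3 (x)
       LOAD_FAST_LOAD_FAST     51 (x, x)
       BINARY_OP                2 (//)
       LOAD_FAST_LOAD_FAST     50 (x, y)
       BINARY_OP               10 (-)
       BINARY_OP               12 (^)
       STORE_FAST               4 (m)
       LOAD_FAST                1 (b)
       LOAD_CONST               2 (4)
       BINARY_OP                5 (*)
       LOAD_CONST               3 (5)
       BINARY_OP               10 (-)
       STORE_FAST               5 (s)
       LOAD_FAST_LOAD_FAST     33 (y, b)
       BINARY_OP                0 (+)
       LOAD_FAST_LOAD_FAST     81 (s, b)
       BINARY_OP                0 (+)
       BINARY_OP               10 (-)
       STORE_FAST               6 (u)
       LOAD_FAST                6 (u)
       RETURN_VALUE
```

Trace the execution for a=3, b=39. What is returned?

-151

LOAD_FAST a → push 3. Stack: [3]
LOAD_CONST → push 9. Stack: [3, 9]
BINARY_OP % → 3 % 9 = 3. Stack: [3]
LOAD_FAST a → push 3. Stack: [3, 3]
BINARY_OP - → 3 - 3 = 0. Stack: [0]
STORE_FAST y → y=0. Stack: []
LOAD_CONST → push 9. Stack: [9]
STORE_FAST x → x=9. Stack: []
LOAD_FAST_LOAD_FAST x,x → push 9,9. Stack: [9, 9]
BINARY_OP // → 9 // 9 = 1. Stack: [1]
LOAD_FAST_LOAD_FAST x,y → push 9,0. Stack: [1, 9, 0]
BINARY_OP - → 9 - 0 = 9. Stack: [1, 9]
BINARY_OP ^ → 1 ^ 9 = 8. Stack: [8]
STORE_FAST m → m=8. Stack: []
LOAD_FAST b → push 39. Stack: [39]
LOAD_CONST → push 4. Stack: [39, 4]
BINARY_OP * → 39 * 4 = 156. Stack: [156]
LOAD_CONST → push 5. Stack: [156, 5]
BINARY_OP - → 156 - 5 = 151. Stack: [151]
STORE_FAST s → s=151. Stack: []
LOAD_FAST_LOAD_FAST y,b → push 0,39. Stack: [0, 39]
BINARY_OP + → 0 + 39 = 39. Stack: [39]
LOAD_FAST_LOAD_FAST s,b → push 151,39. Stack: [39, 151, 39]
BINARY_OP + → 151 + 39 = 190. Stack: [39, 190]
BINARY_OP - → 39 - 190 = -151. Stack: [-151]
STORE_FAST u → u=-151. Stack: []
LOAD_FAST u → push -151. Stack: [-151]
RETURN_VALUE → return -151.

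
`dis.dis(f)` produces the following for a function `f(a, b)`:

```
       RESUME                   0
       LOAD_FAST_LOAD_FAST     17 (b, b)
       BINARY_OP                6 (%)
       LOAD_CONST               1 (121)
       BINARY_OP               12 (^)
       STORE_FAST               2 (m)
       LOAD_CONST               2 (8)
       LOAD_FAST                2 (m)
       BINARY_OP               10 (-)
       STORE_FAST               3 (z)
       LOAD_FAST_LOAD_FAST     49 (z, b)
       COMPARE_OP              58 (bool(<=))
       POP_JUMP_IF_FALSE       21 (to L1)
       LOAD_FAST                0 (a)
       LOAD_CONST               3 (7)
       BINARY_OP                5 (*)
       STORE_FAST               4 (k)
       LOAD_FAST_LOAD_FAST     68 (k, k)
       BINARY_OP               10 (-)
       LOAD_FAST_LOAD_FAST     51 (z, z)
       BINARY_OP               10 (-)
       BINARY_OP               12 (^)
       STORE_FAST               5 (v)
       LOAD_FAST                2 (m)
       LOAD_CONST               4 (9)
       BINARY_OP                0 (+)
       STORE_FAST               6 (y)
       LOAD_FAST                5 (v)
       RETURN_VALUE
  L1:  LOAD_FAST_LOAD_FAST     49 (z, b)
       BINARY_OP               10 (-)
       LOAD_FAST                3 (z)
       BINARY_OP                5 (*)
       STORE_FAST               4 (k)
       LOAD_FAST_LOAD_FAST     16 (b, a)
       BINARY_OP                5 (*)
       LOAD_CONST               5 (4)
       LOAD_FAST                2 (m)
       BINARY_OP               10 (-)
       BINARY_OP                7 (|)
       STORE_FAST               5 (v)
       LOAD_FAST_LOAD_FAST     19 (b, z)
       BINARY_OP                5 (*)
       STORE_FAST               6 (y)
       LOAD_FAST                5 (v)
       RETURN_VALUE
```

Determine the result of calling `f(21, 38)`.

LOAD_FAST_LOAD_FAST b,b → push 38,38. Stack: [38, 38]
BINARY_OP % → 38 % 38 = 0. Stack: [0]
LOAD_CONST → push 121. Stack: [0, 121]
BINARY_OP ^ → 0 ^ 121 = 121. Stack: [121]
STORE_FAST m → m=121. Stack: []
LOAD_CONST → push 8. Stack: [8]
LOAD_FAST m → push 121. Stack: [8, 121]
BINARY_OP - → 8 - 121 = -113. Stack: [-113]
STORE_FAST z → z=-113. Stack: []
LOAD_FAST_LOAD_FAST z,b → push -113,38. Stack: [-113, 38]
COMPARE_OP bool(<=) → -113 vs 38 = True. Stack: [True]
POP_JUMP_IF_FALSE → pop True; no jump. Stack: []
LOAD_FAST a → push 21. Stack: [21]
LOAD_CONST → push 7. Stack: [21, 7]
BINARY_OP * → 21 * 7 = 147. Stack: [147]
STORE_FAST k → k=147. Stack: []
LOAD_FAST_LOAD_FAST k,k → push 147,147. Stack: [147, 147]
BINARY_OP - → 147 - 147 = 0. Stack: [0]
LOAD_FAST_LOAD_FAST z,z → push -113,-113. Stack: [0, -113, -113]
BINARY_OP - → -113 - -113 = 0. Stack: [0, 0]
BINARY_OP ^ → 0 ^ 0 = 0. Stack: [0]
STORE_FAST v → v=0. Stack: []
LOAD_FAST m → push 121. Stack: [121]
LOAD_CONST → push 9. Stack: [121, 9]
BINARY_OP + → 121 + 9 = 130. Stack: [130]
STORE_FAST y → y=130. Stack: []
LOAD_FAST v → push 0. Stack: [0]
RETURN_VALUE → return 0.

0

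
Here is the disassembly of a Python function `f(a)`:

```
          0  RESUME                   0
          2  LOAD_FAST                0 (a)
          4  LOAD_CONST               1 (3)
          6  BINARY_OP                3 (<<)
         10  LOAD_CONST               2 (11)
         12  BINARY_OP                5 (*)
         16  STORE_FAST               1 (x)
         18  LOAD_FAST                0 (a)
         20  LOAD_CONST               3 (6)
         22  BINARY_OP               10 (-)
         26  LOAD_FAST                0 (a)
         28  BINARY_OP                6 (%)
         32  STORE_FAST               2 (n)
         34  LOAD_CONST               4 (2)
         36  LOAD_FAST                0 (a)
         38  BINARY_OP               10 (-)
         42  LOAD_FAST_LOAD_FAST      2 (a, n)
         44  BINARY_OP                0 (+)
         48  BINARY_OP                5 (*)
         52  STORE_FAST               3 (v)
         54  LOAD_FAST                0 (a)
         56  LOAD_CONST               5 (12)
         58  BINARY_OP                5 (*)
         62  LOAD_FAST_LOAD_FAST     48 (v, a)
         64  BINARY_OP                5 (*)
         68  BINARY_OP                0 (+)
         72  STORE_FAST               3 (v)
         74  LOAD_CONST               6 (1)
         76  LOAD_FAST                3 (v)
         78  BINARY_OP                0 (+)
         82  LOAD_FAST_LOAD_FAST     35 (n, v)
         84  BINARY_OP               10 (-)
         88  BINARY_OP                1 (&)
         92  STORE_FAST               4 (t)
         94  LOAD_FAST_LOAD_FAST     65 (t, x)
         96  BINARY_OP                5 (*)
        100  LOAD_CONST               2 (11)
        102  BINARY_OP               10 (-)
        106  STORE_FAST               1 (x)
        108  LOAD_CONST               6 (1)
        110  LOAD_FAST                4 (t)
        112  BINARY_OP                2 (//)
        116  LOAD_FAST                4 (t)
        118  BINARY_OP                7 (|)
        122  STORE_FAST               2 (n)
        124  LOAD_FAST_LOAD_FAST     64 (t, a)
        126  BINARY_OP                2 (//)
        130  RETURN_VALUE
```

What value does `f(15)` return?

LOAD_FAST a → push 15. Stack: [15]
LOAD_CONST → push 3. Stack: [15, 3]
BINARY_OP << → 15 << 3 = 120. Stack: [120]
LOAD_CONST → push 11. Stack: [120, 11]
BINARY_OP * → 120 * 11 = 1320. Stack: [1320]
STORE_FAST x → x=1320. Stack: []
LOAD_FAST a → push 15. Stack: [15]
LOAD_CONST → push 6. Stack: [15, 6]
BINARY_OP - → 15 - 6 = 9. Stack: [9]
LOAD_FAST a → push 15. Stack: [9, 15]
BINARY_OP % → 9 % 15 = 9. Stack: [9]
STORE_FAST n → n=9. Stack: []
LOAD_CONST → push 2. Stack: [2]
LOAD_FAST a → push 15. Stack: [2, 15]
BINARY_OP - → 2 - 15 = -13. Stack: [-13]
LOAD_FAST_LOAD_FAST a,n → push 15,9. Stack: [-13, 15, 9]
BINARY_OP + → 15 + 9 = 24. Stack: [-13, 24]
BINARY_OP * → -13 * 24 = -312. Stack: [-312]
STORE_FAST v → v=-312. Stack: []
LOAD_FAST a → push 15. Stack: [15]
LOAD_CONST → push 12. Stack: [15, 12]
BINARY_OP * → 15 * 12 = 180. Stack: [180]
LOAD_FAST_LOAD_FAST v,a → push -312,15. Stack: [180, -312, 15]
BINARY_OP * → -312 * 15 = -4680. Stack: [180, -4680]
BINARY_OP + → 180 + -4680 = -4500. Stack: [-4500]
STORE_FAST v → v=-4500. Stack: []
LOAD_CONST → push 1. Stack: [1]
LOAD_FAST v → push -4500. Stack: [1, -4500]
BINARY_OP + → 1 + -4500 = -4499. Stack: [-4499]
LOAD_FAST_LOAD_FAST n,v → push 9,-4500. Stack: [-4499, 9, -4500]
BINARY_OP - → 9 - -4500 = 4509. Stack: [-4499, 4509]
BINARY_OP & → -4499 & 4509 = 13. Stack: [13]
STORE_FAST t → t=13. Stack: []
LOAD_FAST_LOAD_FAST t,x → push 13,1320. Stack: [13, 1320]
BINARY_OP * → 13 * 1320 = 17160. Stack: [17160]
LOAD_CONST → push 11. Stack: [17160, 11]
BINARY_OP - → 17160 - 11 = 17149. Stack: [17149]
STORE_FAST x → x=17149. Stack: []
LOAD_CONST → push 1. Stack: [1]
LOAD_FAST t → push 13. Stack: [1, 13]
BINARY_OP // → 1 // 13 = 0. Stack: [0]
LOAD_FAST t → push 13. Stack: [0, 13]
BINARY_OP | → 0 | 13 = 13. Stack: [13]
STORE_FAST n → n=13. Stack: []
LOAD_FAST_LOAD_FAST t,a → push 13,15. Stack: [13, 15]
BINARY_OP // → 13 // 15 = 0. Stack: [0]
RETURN_VALUE → return 0.

0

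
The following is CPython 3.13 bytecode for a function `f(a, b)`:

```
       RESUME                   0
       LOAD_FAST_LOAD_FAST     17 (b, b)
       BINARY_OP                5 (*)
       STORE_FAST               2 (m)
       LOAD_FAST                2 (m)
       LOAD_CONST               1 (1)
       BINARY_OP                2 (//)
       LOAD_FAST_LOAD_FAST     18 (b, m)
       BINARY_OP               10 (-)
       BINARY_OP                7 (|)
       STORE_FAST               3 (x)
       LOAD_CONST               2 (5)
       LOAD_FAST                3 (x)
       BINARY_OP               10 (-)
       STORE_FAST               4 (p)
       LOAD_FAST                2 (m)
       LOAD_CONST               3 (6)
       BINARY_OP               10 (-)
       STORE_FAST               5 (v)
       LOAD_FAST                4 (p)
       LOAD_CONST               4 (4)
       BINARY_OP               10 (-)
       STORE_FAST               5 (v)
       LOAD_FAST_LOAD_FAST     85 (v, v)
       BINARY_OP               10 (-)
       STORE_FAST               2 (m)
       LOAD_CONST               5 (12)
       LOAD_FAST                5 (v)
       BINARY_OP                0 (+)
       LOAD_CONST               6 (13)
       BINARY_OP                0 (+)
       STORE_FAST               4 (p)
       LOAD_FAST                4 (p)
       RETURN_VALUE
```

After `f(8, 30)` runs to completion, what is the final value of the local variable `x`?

LOAD_FAST_LOAD_FAST b,b → push 30,30. Stack: [30, 30]
BINARY_OP * → 30 * 30 = 900. Stack: [900]
STORE_FAST m → m=900. Stack: []
LOAD_FAST m → push 900. Stack: [900]
LOAD_CONST → push 1. Stack: [900, 1]
BINARY_OP // → 900 // 1 = 900. Stack: [900]
LOAD_FAST_LOAD_FAST b,m → push 30,900. Stack: [900, 30, 900]
BINARY_OP - → 30 - 900 = -870. Stack: [900, -870]
BINARY_OP | → 900 | -870 = -98. Stack: [-98]
STORE_FAST x → x=-98. Stack: []
LOAD_CONST → push 5. Stack: [5]
LOAD_FAST x → push -98. Stack: [5, -98]
BINARY_OP - → 5 - -98 = 103. Stack: [103]
STORE_FAST p → p=103. Stack: []
LOAD_FAST m → push 900. Stack: [900]
LOAD_CONST → push 6. Stack: [900, 6]
BINARY_OP - → 900 - 6 = 894. Stack: [894]
STORE_FAST v → v=894. Stack: []
LOAD_FAST p → push 103. Stack: [103]
LOAD_CONST → push 4. Stack: [103, 4]
BINARY_OP - → 103 - 4 = 99. Stack: [99]
STORE_FAST v → v=99. Stack: []
LOAD_FAST_LOAD_FAST v,v → push 99,99. Stack: [99, 99]
BINARY_OP - → 99 - 99 = 0. Stack: [0]
STORE_FAST m → m=0. Stack: []
LOAD_CONST → push 12. Stack: [12]
LOAD_FAST v → push 99. Stack: [12, 99]
BINARY_OP + → 12 + 99 = 111. Stack: [111]
LOAD_CONST → push 13. Stack: [111, 13]
BINARY_OP + → 111 + 13 = 124. Stack: [124]
STORE_FAST p → p=124. Stack: []
LOAD_FAST p → push 124. Stack: [124]
RETURN_VALUE → return 124.

-98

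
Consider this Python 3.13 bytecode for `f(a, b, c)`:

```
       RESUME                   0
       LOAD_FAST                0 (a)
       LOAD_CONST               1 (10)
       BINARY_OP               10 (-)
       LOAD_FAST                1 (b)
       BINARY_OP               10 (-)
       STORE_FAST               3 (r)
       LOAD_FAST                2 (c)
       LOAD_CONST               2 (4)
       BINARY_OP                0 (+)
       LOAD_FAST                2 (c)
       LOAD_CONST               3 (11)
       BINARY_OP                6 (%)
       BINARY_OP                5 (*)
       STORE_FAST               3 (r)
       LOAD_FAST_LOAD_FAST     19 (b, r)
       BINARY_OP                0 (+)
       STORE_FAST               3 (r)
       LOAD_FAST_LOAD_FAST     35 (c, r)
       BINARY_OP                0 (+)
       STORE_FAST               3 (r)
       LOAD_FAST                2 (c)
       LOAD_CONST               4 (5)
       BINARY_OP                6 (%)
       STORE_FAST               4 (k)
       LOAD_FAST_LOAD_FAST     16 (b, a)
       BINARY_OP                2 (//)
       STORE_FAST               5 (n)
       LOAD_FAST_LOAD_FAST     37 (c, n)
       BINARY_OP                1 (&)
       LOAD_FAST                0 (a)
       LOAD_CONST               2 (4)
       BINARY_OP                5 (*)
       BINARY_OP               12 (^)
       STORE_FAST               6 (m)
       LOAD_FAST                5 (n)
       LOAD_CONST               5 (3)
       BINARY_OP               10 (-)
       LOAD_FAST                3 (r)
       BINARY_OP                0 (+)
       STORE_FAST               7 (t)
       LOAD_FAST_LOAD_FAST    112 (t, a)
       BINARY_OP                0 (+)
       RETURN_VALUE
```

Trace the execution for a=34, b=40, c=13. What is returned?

LOAD_FAST a → push 34. Stack: [34]
LOAD_CONST → push 10. Stack: [34, 10]
BINARY_OP - → 34 - 10 = 24. Stack: [24]
LOAD_FAST b → push 40. Stack: [24, 40]
BINARY_OP - → 24 - 40 = -16. Stack: [-16]
STORE_FAST r → r=-16. Stack: []
LOAD_FAST c → push 13. Stack: [13]
LOAD_CONST → push 4. Stack: [13, 4]
BINARY_OP + → 13 + 4 = 17. Stack: [17]
LOAD_FAST c → push 13. Stack: [17, 13]
LOAD_CONST → push 11. Stack: [17, 13, 11]
BINARY_OP % → 13 % 11 = 2. Stack: [17, 2]
BINARY_OP * → 17 * 2 = 34. Stack: [34]
STORE_FAST r → r=34. Stack: []
LOAD_FAST_LOAD_FAST b,r → push 40,34. Stack: [40, 34]
BINARY_OP + → 40 + 34 = 74. Stack: [74]
STORE_FAST r → r=74. Stack: []
LOAD_FAST_LOAD_FAST c,r → push 13,74. Stack: [13, 74]
BINARY_OP + → 13 + 74 = 87. Stack: [87]
STORE_FAST r → r=87. Stack: []
LOAD_FAST c → push 13. Stack: [13]
LOAD_CONST → push 5. Stack: [13, 5]
BINARY_OP % → 13 % 5 = 3. Stack: [3]
STORE_FAST k → k=3. Stack: []
LOAD_FAST_LOAD_FAST b,a → push 40,34. Stack: [40, 34]
BINARY_OP // → 40 // 34 = 1. Stack: [1]
STORE_FAST n → n=1. Stack: []
LOAD_FAST_LOAD_FAST c,n → push 13,1. Stack: [13, 1]
BINARY_OP & → 13 & 1 = 1. Stack: [1]
LOAD_FAST a → push 34. Stack: [1, 34]
LOAD_CONST → push 4. Stack: [1, 34, 4]
BINARY_OP * → 34 * 4 = 136. Stack: [1, 136]
BINARY_OP ^ → 1 ^ 136 = 137. Stack: [137]
STORE_FAST m → m=137. Stack: []
LOAD_FAST n → push 1. Stack: [1]
LOAD_CONST → push 3. Stack: [1, 3]
BINARY_OP - → 1 - 3 = -2. Stack: [-2]
LOAD_FAST r → push 87. Stack: [-2, 87]
BINARY_OP + → -2 + 87 = 85. Stack: [85]
STORE_FAST t → t=85. Stack: []
LOAD_FAST_LOAD_FAST t,a → push 85,34. Stack: [85, 34]
BINARY_OP + → 85 + 34 = 119. Stack: [119]
RETURN_VALUE → return 119.

119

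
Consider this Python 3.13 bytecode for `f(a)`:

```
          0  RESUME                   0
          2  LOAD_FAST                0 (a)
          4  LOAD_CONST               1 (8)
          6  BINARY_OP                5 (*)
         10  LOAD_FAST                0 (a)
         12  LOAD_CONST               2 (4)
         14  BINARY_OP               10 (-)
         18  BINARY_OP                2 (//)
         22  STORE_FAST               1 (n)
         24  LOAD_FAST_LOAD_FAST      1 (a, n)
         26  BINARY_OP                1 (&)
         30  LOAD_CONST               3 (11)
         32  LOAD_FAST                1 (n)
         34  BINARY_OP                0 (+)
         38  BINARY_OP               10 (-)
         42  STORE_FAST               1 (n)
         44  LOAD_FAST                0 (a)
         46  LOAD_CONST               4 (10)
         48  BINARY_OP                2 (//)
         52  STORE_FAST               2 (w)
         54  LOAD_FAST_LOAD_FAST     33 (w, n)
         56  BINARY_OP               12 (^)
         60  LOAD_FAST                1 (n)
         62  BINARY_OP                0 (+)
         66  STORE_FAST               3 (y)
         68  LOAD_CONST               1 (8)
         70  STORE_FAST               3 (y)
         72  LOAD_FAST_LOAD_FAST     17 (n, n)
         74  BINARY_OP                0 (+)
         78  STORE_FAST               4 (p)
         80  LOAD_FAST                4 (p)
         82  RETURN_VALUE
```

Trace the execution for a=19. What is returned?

-38

LOAD_FAST a → push 19. Stack: [19]
LOAD_CONST → push 8. Stack: [19, 8]
BINARY_OP * → 19 * 8 = 152. Stack: [152]
LOAD_FAST a → push 19. Stack: [152, 19]
LOAD_CONST → push 4. Stack: [152, 19, 4]
BINARY_OP - → 19 - 4 = 15. Stack: [152, 15]
BINARY_OP // → 152 // 15 = 10. Stack: [10]
STORE_FAST n → n=10. Stack: []
LOAD_FAST_LOAD_FAST a,n → push 19,10. Stack: [19, 10]
BINARY_OP & → 19 & 10 = 2. Stack: [2]
LOAD_CONST → push 11. Stack: [2, 11]
LOAD_FAST n → push 10. Stack: [2, 11, 10]
BINARY_OP + → 11 + 10 = 21. Stack: [2, 21]
BINARY_OP - → 2 - 21 = -19. Stack: [-19]
STORE_FAST n → n=-19. Stack: []
LOAD_FAST a → push 19. Stack: [19]
LOAD_CONST → push 10. Stack: [19, 10]
BINARY_OP // → 19 // 10 = 1. Stack: [1]
STORE_FAST w → w=1. Stack: []
LOAD_FAST_LOAD_FAST w,n → push 1,-19. Stack: [1, -19]
BINARY_OP ^ → 1 ^ -19 = -20. Stack: [-20]
LOAD_FAST n → push -19. Stack: [-20, -19]
BINARY_OP + → -20 + -19 = -39. Stack: [-39]
STORE_FAST y → y=-39. Stack: []
LOAD_CONST → push 8. Stack: [8]
STORE_FAST y → y=8. Stack: []
LOAD_FAST_LOAD_FAST n,n → push -19,-19. Stack: [-19, -19]
BINARY_OP + → -19 + -19 = -38. Stack: [-38]
STORE_FAST p → p=-38. Stack: []
LOAD_FAST p → push -38. Stack: [-38]
RETURN_VALUE → return -38.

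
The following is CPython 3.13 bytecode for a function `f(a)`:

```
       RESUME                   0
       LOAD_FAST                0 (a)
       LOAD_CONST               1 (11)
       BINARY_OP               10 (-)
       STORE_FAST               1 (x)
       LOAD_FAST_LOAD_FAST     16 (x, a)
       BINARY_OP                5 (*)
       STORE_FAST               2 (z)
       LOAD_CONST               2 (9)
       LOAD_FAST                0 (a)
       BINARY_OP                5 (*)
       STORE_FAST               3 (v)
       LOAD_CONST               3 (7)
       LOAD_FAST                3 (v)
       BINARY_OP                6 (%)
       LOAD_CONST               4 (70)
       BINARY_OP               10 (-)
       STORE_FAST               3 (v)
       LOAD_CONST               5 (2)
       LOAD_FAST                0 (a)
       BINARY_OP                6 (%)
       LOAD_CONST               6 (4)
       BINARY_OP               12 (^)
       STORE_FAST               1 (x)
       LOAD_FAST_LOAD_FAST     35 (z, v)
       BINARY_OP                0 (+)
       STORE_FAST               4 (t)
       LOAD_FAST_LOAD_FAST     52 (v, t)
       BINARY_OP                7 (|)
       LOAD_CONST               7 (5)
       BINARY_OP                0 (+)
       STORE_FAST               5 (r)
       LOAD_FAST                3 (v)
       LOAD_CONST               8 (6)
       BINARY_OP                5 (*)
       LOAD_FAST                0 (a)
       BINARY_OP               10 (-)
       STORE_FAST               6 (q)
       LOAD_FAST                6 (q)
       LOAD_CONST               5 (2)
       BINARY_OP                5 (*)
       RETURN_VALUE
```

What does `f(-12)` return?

-2028

LOAD_FAST a → push -12. Stack: [-12]
LOAD_CONST → push 11. Stack: [-12, 11]
BINARY_OP - → -12 - 11 = -23. Stack: [-23]
STORE_FAST x → x=-23. Stack: []
LOAD_FAST_LOAD_FAST x,a → push -23,-12. Stack: [-23, -12]
BINARY_OP * → -23 * -12 = 276. Stack: [276]
STORE_FAST z → z=276. Stack: []
LOAD_CONST → push 9. Stack: [9]
LOAD_FAST a → push -12. Stack: [9, -12]
BINARY_OP * → 9 * -12 = -108. Stack: [-108]
STORE_FAST v → v=-108. Stack: []
LOAD_CONST → push 7. Stack: [7]
LOAD_FAST v → push -108. Stack: [7, -108]
BINARY_OP % → 7 % -108 = -101. Stack: [-101]
LOAD_CONST → push 70. Stack: [-101, 70]
BINARY_OP - → -101 - 70 = -171. Stack: [-171]
STORE_FAST v → v=-171. Stack: []
LOAD_CONST → push 2. Stack: [2]
LOAD_FAST a → push -12. Stack: [2, -12]
BINARY_OP % → 2 % -12 = -10. Stack: [-10]
LOAD_CONST → push 4. Stack: [-10, 4]
BINARY_OP ^ → -10 ^ 4 = -14. Stack: [-14]
STORE_FAST x → x=-14. Stack: []
LOAD_FAST_LOAD_FAST z,v → push 276,-171. Stack: [276, -171]
BINARY_OP + → 276 + -171 = 105. Stack: [105]
STORE_FAST t → t=105. Stack: []
LOAD_FAST_LOAD_FAST v,t → push -171,105. Stack: [-171, 105]
BINARY_OP | → -171 | 105 = -131. Stack: [-131]
LOAD_CONST → push 5. Stack: [-131, 5]
BINARY_OP + → -131 + 5 = -126. Stack: [-126]
STORE_FAST r → r=-126. Stack: []
LOAD_FAST v → push -171. Stack: [-171]
LOAD_CONST → push 6. Stack: [-171, 6]
BINARY_OP * → -171 * 6 = -1026. Stack: [-1026]
LOAD_FAST a → push -12. Stack: [-1026, -12]
BINARY_OP - → -1026 - -12 = -1014. Stack: [-1014]
STORE_FAST q → q=-1014. Stack: []
LOAD_FAST q → push -1014. Stack: [-1014]
LOAD_CONST → push 2. Stack: [-1014, 2]
BINARY_OP * → -1014 * 2 = -2028. Stack: [-2028]
RETURN_VALUE → return -2028.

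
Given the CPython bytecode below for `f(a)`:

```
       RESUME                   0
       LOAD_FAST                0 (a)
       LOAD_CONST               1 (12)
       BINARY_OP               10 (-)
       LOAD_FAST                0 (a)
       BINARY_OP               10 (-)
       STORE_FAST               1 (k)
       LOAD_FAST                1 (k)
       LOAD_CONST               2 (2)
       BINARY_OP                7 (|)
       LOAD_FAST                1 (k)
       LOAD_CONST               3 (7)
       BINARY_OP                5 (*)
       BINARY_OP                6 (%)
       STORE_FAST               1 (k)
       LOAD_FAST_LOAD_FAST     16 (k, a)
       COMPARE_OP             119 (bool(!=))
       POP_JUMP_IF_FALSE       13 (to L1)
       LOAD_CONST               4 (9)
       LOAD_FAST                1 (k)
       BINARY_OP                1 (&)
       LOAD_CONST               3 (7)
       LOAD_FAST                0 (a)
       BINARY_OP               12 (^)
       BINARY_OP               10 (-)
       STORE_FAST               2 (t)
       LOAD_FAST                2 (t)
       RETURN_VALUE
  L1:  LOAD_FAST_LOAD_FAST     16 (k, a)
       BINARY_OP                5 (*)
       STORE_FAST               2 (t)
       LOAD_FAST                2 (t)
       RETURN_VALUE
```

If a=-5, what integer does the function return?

4

LOAD_FAST a → push -5. Stack: [-5]
LOAD_CONST → push 12. Stack: [-5, 12]
BINARY_OP - → -5 - 12 = -17. Stack: [-17]
LOAD_FAST a → push -5. Stack: [-17, -5]
BINARY_OP - → -17 - -5 = -12. Stack: [-12]
STORE_FAST k → k=-12. Stack: []
LOAD_FAST k → push -12. Stack: [-12]
LOAD_CONST → push 2. Stack: [-12, 2]
BINARY_OP | → -12 | 2 = -10. Stack: [-10]
LOAD_FAST k → push -12. Stack: [-10, -12]
LOAD_CONST → push 7. Stack: [-10, -12, 7]
BINARY_OP * → -12 * 7 = -84. Stack: [-10, -84]
BINARY_OP % → -10 % -84 = -10. Stack: [-10]
STORE_FAST k → k=-10. Stack: []
LOAD_FAST_LOAD_FAST k,a → push -10,-5. Stack: [-10, -5]
COMPARE_OP bool(!=) → -10 vs -5 = True. Stack: [True]
POP_JUMP_IF_FALSE → pop True; no jump. Stack: []
LOAD_CONST → push 9. Stack: [9]
LOAD_FAST k → push -10. Stack: [9, -10]
BINARY_OP & → 9 & -10 = 0. Stack: [0]
LOAD_CONST → push 7. Stack: [0, 7]
LOAD_FAST a → push -5. Stack: [0, 7, -5]
BINARY_OP ^ → 7 ^ -5 = -4. Stack: [0, -4]
BINARY_OP - → 0 - -4 = 4. Stack: [4]
STORE_FAST t → t=4. Stack: []
LOAD_FAST t → push 4. Stack: [4]
RETURN_VALUE → return 4.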